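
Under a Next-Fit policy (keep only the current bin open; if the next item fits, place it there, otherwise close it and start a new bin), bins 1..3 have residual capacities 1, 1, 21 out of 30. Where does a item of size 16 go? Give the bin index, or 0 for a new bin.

3

Next-Fit only looks at bin 3, which has 21 free.
16 fits there.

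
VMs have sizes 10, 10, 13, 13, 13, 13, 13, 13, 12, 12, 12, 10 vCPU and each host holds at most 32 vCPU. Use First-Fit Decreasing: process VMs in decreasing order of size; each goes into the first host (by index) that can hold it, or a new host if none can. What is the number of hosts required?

6

Sorted descending: 13, 13, 13, 13, 13, 13, 12, 12, 12, 10, 10, 10.
Put 13 vCPU in host 1; 19 vCPU remain.
Put 13 vCPU in host 1; 6 vCPU remain.
Put 13 vCPU in host 2; 19 vCPU remain.
Put 13 vCPU in host 2; 6 vCPU remain.
Put 13 vCPU in host 3; 19 vCPU remain.
Put 13 vCPU in host 3; 6 vCPU remain.
Put 12 vCPU in host 4; 20 vCPU remain.
Put 12 vCPU in host 4; 8 vCPU remain.
Put 12 vCPU in host 5; 20 vCPU remain.
Put 10 vCPU in host 5; 10 vCPU remain.
Put 10 vCPU in host 5; 0 vCPU remain.
Put 10 vCPU in host 6; 22 vCPU remain.
Final hosts: [13,13] [13,13] [13,13] [12,12] [12,10,10] [10].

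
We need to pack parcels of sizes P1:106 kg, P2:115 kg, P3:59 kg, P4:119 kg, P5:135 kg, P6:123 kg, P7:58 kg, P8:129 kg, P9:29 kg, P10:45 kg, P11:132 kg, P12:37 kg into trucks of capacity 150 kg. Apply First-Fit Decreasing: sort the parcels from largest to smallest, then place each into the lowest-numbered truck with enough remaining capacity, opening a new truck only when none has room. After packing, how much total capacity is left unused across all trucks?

Sorted descending: 135, 132, 129, 123, 119, 115, 106, 59, 58, 45, 37, 29.
truck 1: place 135 kg, 15 kg left
truck 2: place 132 kg, 18 kg left
truck 3: place 129 kg, 21 kg left
truck 4: place 123 kg, 27 kg left
truck 5: place 119 kg, 31 kg left
truck 6: place 115 kg, 35 kg left
truck 7: place 106 kg, 44 kg left
truck 8: place 59 kg, 91 kg left
truck 8: place 58 kg, 33 kg left
truck 9: place 45 kg, 105 kg left
truck 7: place 37 kg, 7 kg left
truck 5: place 29 kg, 2 kg left
9 trucks × 150 kg = 1350 kg; used 1087 kg; unused 263 kg.

263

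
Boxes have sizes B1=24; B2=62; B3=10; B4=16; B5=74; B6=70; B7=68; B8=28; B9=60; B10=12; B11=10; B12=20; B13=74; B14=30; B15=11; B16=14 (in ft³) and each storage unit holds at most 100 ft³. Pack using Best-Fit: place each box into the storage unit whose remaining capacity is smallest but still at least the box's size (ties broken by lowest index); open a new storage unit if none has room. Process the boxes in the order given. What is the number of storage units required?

6

storage unit 1: place B1 (24 ft³), 76 ft³ left
storage unit 1: place B2 (62 ft³), 14 ft³ left
storage unit 1: place B3 (10 ft³), 4 ft³ left
storage unit 2: place B4 (16 ft³), 84 ft³ left
storage unit 2: place B5 (74 ft³), 10 ft³ left
storage unit 3: place B6 (70 ft³), 30 ft³ left
storage unit 4: place B7 (68 ft³), 32 ft³ left
storage unit 3: place B8 (28 ft³), 2 ft³ left
storage unit 5: place B9 (60 ft³), 40 ft³ left
storage unit 4: place B10 (12 ft³), 20 ft³ left
storage unit 2: place B11 (10 ft³), 0 ft³ left
storage unit 4: place B12 (20 ft³), 0 ft³ left
storage unit 6: place B13 (74 ft³), 26 ft³ left
storage unit 5: place B14 (30 ft³), 10 ft³ left
storage unit 6: place B15 (11 ft³), 15 ft³ left
storage unit 6: place B16 (14 ft³), 1 ft³ left
Final storage units: [24,62,10] [16,74,10] [70,28] [68,12,20] [60,30] [74,11,14].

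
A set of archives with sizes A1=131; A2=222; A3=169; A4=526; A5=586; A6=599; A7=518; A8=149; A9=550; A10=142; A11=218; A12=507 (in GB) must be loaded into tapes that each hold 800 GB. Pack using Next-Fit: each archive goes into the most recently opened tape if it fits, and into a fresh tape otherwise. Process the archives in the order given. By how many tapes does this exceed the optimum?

1

Next-Fit: [131,222,169] [526] [586] [599] [518,149] [550,142] [218,507] → 7 tapes.
Total size 4317 GB; any packing needs at least ⌈4317/800⌉ = 6 tapes.
An optimal packing achieves that bound: [599,169] [586,149] [550,222] [526,218] [518,142,131] [507] → 6 tapes.
Excess: 7 − 6 = 1.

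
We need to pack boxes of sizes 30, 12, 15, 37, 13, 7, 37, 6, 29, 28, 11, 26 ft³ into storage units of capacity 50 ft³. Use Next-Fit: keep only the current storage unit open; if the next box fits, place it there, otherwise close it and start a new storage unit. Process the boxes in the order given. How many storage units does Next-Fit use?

30 ft³ → storage unit 1 (remaining 20 ft³)
12 ft³ → storage unit 1 (remaining 8 ft³)
15 ft³ → storage unit 2 (remaining 35 ft³)
37 ft³ → storage unit 3 (remaining 13 ft³)
13 ft³ → storage unit 3 (remaining 0 ft³)
7 ft³ → storage unit 4 (remaining 43 ft³)
37 ft³ → storage unit 4 (remaining 6 ft³)
6 ft³ → storage unit 4 (remaining 0 ft³)
29 ft³ → storage unit 5 (remaining 21 ft³)
28 ft³ → storage unit 6 (remaining 22 ft³)
11 ft³ → storage unit 6 (remaining 11 ft³)
26 ft³ → storage unit 7 (remaining 24 ft³)
Final storage units: [30,12] [15] [37,13] [7,37,6] [29] [28,11] [26].

7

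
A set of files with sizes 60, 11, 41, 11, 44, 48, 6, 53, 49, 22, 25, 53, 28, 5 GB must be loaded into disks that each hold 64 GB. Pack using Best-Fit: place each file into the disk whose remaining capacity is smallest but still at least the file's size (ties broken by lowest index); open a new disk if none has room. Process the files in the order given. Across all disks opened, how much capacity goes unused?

Put 60 GB in disk 1; 4 GB remain.
Put 11 GB in disk 2; 53 GB remain.
Put 41 GB in disk 2; 12 GB remain.
Put 11 GB in disk 2; 1 GB remain.
Put 44 GB in disk 3; 20 GB remain.
Put 48 GB in disk 4; 16 GB remain.
Put 6 GB in disk 4; 10 GB remain.
Put 53 GB in disk 5; 11 GB remain.
Put 49 GB in disk 6; 15 GB remain.
Put 22 GB in disk 7; 42 GB remain.
Put 25 GB in disk 7; 17 GB remain.
Put 53 GB in disk 8; 11 GB remain.
Put 28 GB in disk 9; 36 GB remain.
Put 5 GB in disk 4; 5 GB remain.
9 disks × 64 GB = 576 GB; used 456 GB; unused 120 GB.

120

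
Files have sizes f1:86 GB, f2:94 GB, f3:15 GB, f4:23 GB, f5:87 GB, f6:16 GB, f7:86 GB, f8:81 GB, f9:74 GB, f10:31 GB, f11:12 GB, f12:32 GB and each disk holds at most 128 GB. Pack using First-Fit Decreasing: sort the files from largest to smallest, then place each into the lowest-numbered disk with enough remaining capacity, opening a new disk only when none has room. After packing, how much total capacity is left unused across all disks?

Sorted descending: 94, 87, 86, 86, 81, 74, 32, 31, 23, 16, 15, 12.
94 GB → disk 1 (remaining 34 GB)
87 GB → disk 2 (remaining 41 GB)
86 GB → disk 3 (remaining 42 GB)
86 GB → disk 4 (remaining 42 GB)
81 GB → disk 5 (remaining 47 GB)
74 GB → disk 6 (remaining 54 GB)
32 GB → disk 1 (remaining 2 GB)
31 GB → disk 2 (remaining 10 GB)
23 GB → disk 3 (remaining 19 GB)
16 GB → disk 3 (remaining 3 GB)
15 GB → disk 4 (remaining 27 GB)
12 GB → disk 4 (remaining 15 GB)
6 disks × 128 GB = 768 GB; used 637 GB; unused 131 GB.

131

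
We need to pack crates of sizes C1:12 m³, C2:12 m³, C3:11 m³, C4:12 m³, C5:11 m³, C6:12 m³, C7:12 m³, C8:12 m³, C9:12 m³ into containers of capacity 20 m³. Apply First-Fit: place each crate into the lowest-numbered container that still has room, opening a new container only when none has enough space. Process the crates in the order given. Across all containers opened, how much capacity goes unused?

C1 (12 m³) → container 1 (remaining 8 m³)
C2 (12 m³) → container 2 (remaining 8 m³)
C3 (11 m³) → container 3 (remaining 9 m³)
C4 (12 m³) → container 4 (remaining 8 m³)
C5 (11 m³) → container 5 (remaining 9 m³)
C6 (12 m³) → container 6 (remaining 8 m³)
C7 (12 m³) → container 7 (remaining 8 m³)
C8 (12 m³) → container 8 (remaining 8 m³)
C9 (12 m³) → container 9 (remaining 8 m³)
9 containers × 20 m³ = 180 m³; used 106 m³; unused 74 m³.

74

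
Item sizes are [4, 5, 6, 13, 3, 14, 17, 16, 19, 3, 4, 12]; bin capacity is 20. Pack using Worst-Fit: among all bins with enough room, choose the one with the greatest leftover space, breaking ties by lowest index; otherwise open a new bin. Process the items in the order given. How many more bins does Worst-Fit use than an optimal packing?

1

Worst-Fit: [4,5,6,4] [13,3] [14,3] [17] [16] [19] [12] → 7 bins.
Total size 116; any packing needs at least ⌈116/20⌉ = 6 bins.
An optimal packing achieves that bound: [19] [17,3] [16,4] [14,6] [13,5] [12,4,3] → 6 bins.
Excess: 7 − 6 = 1.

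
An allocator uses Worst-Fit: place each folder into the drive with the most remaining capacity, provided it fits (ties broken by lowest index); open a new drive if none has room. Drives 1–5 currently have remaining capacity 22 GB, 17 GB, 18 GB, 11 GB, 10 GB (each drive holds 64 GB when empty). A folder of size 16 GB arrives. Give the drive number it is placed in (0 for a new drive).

1

Drives with room: drive 1 (22 GB), drive 2 (17 GB), drive 3 (18 GB).
Most room is drive 1 with 22 GB free.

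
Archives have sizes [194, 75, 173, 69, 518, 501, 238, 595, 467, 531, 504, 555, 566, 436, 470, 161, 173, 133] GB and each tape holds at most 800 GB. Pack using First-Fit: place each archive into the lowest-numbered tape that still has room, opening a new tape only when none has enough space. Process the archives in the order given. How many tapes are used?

tape 1: place 194 GB, 606 GB left
tape 1: place 75 GB, 531 GB left
tape 1: place 173 GB, 358 GB left
tape 1: place 69 GB, 289 GB left
tape 2: place 518 GB, 282 GB left
tape 3: place 501 GB, 299 GB left
tape 1: place 238 GB, 51 GB left
tape 4: place 595 GB, 205 GB left
tape 5: place 467 GB, 333 GB left
tape 6: place 531 GB, 269 GB left
tape 7: place 504 GB, 296 GB left
tape 8: place 555 GB, 245 GB left
tape 9: place 566 GB, 234 GB left
tape 10: place 436 GB, 364 GB left
tape 11: place 470 GB, 330 GB left
tape 2: place 161 GB, 121 GB left
tape 3: place 173 GB, 126 GB left
tape 4: place 133 GB, 72 GB left
Final tapes: [194,75,173,69,238] [518,161] [501,173] [595,133] [467] [531] [504] [555] [566] [436] [470].

11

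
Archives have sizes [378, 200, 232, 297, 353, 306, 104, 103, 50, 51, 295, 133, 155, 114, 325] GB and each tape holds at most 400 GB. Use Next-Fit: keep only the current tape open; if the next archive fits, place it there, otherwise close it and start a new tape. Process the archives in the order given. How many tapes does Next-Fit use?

11

Put 378 GB in tape 1; 22 GB remain.
Put 200 GB in tape 2; 200 GB remain.
Put 232 GB in tape 3; 168 GB remain.
Put 297 GB in tape 4; 103 GB remain.
Put 353 GB in tape 5; 47 GB remain.
Put 306 GB in tape 6; 94 GB remain.
Put 104 GB in tape 7; 296 GB remain.
Put 103 GB in tape 7; 193 GB remain.
Put 50 GB in tape 7; 143 GB remain.
Put 51 GB in tape 7; 92 GB remain.
Put 295 GB in tape 8; 105 GB remain.
Put 133 GB in tape 9; 267 GB remain.
Put 155 GB in tape 9; 112 GB remain.
Put 114 GB in tape 10; 286 GB remain.
Put 325 GB in tape 11; 75 GB remain.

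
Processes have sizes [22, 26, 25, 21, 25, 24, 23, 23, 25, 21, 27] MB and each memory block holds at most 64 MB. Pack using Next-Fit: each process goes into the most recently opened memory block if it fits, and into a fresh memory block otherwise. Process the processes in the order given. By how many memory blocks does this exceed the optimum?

Next-Fit: [22,26] [25,21] [25,24] [23,23] [25,21] [27] → 6 memory blocks.
Total size 262 MB; any packing needs at least ⌈262/64⌉ = 5 memory blocks.
An optimal packing achieves that bound: [27,26] [25,25] [25,24] [23,23] [22,21,21] → 5 memory blocks.
Excess: 6 − 5 = 1.

1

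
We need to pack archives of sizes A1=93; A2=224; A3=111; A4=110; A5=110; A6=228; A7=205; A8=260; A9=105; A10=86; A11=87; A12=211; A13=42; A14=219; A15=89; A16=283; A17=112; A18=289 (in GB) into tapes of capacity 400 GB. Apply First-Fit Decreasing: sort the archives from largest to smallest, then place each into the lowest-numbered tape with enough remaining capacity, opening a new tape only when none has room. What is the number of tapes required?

Sorted descending: 289, 283, 260, 228, 224, 219, 211, 205, 112, 111, 110, 110, 105, 93, 89, 87, 86, 42.
Put 289 GB in tape 1; 111 GB remain.
Put 283 GB in tape 2; 117 GB remain.
Put 260 GB in tape 3; 140 GB remain.
Put 228 GB in tape 4; 172 GB remain.
Put 224 GB in tape 5; 176 GB remain.
Put 219 GB in tape 6; 181 GB remain.
Put 211 GB in tape 7; 189 GB remain.
Put 205 GB in tape 8; 195 GB remain.
Put 112 GB in tape 2; 5 GB remain.
Put 111 GB in tape 1; 0 GB remain.
Put 110 GB in tape 3; 30 GB remain.
Put 110 GB in tape 4; 62 GB remain.
Put 105 GB in tape 5; 71 GB remain.
Put 93 GB in tape 6; 88 GB remain.
Put 89 GB in tape 7; 100 GB remain.
Put 87 GB in tape 6; 1 GB remain.
Put 86 GB in tape 7; 14 GB remain.
Put 42 GB in tape 4; 20 GB remain.
Final tapes: [289,111] [283,112] [260,110] [228,110,42] [224,105] [219,93,87] [211,89,86] [205].

8 tapes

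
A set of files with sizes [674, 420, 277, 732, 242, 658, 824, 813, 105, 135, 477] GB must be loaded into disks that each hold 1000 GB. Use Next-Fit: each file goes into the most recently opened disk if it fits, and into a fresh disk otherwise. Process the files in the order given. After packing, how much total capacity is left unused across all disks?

1643

Put 674 GB in disk 1; 326 GB remain.
Put 420 GB in disk 2; 580 GB remain.
Put 277 GB in disk 2; 303 GB remain.
Put 732 GB in disk 3; 268 GB remain.
Put 242 GB in disk 3; 26 GB remain.
Put 658 GB in disk 4; 342 GB remain.
Put 824 GB in disk 5; 176 GB remain.
Put 813 GB in disk 6; 187 GB remain.
Put 105 GB in disk 6; 82 GB remain.
Put 135 GB in disk 7; 865 GB remain.
Put 477 GB in disk 7; 388 GB remain.
7 disks × 1000 GB = 7000 GB; used 5357 GB; unused 1643 GB.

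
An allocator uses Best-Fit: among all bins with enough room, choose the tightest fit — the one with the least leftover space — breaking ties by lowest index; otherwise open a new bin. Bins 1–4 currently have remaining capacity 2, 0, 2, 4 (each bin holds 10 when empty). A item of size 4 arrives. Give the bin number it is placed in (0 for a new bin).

4

Bins with room: bin 4 (4).
Tightest fit is bin 4 with 4 free.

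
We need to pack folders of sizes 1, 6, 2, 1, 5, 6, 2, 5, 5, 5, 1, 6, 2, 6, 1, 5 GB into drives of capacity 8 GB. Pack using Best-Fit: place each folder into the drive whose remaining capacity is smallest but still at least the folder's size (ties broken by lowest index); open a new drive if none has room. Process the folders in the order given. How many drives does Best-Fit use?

1 GB → drive 1 (remaining 7 GB)
6 GB → drive 1 (remaining 1 GB)
2 GB → drive 2 (remaining 6 GB)
1 GB → drive 1 (remaining 0 GB)
5 GB → drive 2 (remaining 1 GB)
6 GB → drive 3 (remaining 2 GB)
2 GB → drive 3 (remaining 0 GB)
5 GB → drive 4 (remaining 3 GB)
5 GB → drive 5 (remaining 3 GB)
5 GB → drive 6 (remaining 3 GB)
1 GB → drive 2 (remaining 0 GB)
6 GB → drive 7 (remaining 2 GB)
2 GB → drive 7 (remaining 0 GB)
6 GB → drive 8 (remaining 2 GB)
1 GB → drive 8 (remaining 1 GB)
5 GB → drive 9 (remaining 3 GB)
Final drives: [1,6,1] [2,5,1] [6,2] [5] [5] [5] [6,2] [6,1] [5].

9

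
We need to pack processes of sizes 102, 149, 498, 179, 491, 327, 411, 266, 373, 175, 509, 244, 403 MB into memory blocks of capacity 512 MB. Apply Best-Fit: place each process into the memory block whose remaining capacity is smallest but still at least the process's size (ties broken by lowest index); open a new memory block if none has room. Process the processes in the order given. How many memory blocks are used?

9 memory blocks

Put 102 MB in memory block 1; 410 MB remain.
Put 149 MB in memory block 1; 261 MB remain.
Put 498 MB in memory block 2; 14 MB remain.
Put 179 MB in memory block 1; 82 MB remain.
Put 491 MB in memory block 3; 21 MB remain.
Put 327 MB in memory block 4; 185 MB remain.
Put 411 MB in memory block 5; 101 MB remain.
Put 266 MB in memory block 6; 246 MB remain.
Put 373 MB in memory block 7; 139 MB remain.
Put 175 MB in memory block 4; 10 MB remain.
Put 509 MB in memory block 8; 3 MB remain.
Put 244 MB in memory block 6; 2 MB remain.
Put 403 MB in memory block 9; 109 MB remain.
Final memory blocks: [102,149,179] [498] [491] [327,175] [411] [266,244] [373] [509] [403].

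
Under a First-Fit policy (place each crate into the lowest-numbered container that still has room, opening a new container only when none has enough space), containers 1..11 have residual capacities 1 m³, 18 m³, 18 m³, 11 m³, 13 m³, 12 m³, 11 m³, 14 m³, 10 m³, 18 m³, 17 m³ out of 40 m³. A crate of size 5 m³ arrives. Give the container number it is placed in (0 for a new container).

Containers with room: container 2 (18 m³), container 3 (18 m³), container 4 (11 m³), container 5 (13 m³), container 6 (12 m³), container 7 (11 m³), container 8 (14 m³), container 9 (10 m³), container 10 (18 m³), container 11 (17 m³).
The first with room is container 2.

2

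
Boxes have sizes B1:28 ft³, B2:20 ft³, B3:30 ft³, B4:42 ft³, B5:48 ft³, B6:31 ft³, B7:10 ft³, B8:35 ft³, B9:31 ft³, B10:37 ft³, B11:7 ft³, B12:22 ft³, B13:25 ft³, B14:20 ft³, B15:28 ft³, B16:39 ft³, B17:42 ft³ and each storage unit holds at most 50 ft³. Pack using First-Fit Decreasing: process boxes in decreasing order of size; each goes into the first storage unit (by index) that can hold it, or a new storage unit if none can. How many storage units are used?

Sorted descending: 48, 42, 42, 39, 37, 35, 31, 31, 30, 28, 28, 25, 22, 20, 20, 10, 7.
storage unit 1: place 48 ft³, 2 ft³ left
storage unit 2: place 42 ft³, 8 ft³ left
storage unit 3: place 42 ft³, 8 ft³ left
storage unit 4: place 39 ft³, 11 ft³ left
storage unit 5: place 37 ft³, 13 ft³ left
storage unit 6: place 35 ft³, 15 ft³ left
storage unit 7: place 31 ft³, 19 ft³ left
storage unit 8: place 31 ft³, 19 ft³ left
storage unit 9: place 30 ft³, 20 ft³ left
storage unit 10: place 28 ft³, 22 ft³ left
storage unit 11: place 28 ft³, 22 ft³ left
storage unit 12: place 25 ft³, 25 ft³ left
storage unit 10: place 22 ft³, 0 ft³ left
storage unit 9: place 20 ft³, 0 ft³ left
storage unit 11: place 20 ft³, 2 ft³ left
storage unit 4: place 10 ft³, 1 ft³ left
storage unit 2: place 7 ft³, 1 ft³ left

12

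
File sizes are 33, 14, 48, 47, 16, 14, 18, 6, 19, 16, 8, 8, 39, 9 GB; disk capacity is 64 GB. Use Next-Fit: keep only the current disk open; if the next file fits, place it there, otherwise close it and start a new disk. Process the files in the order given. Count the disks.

33 GB → disk 1 (remaining 31 GB)
14 GB → disk 1 (remaining 17 GB)
48 GB → disk 2 (remaining 16 GB)
47 GB → disk 3 (remaining 17 GB)
16 GB → disk 3 (remaining 1 GB)
14 GB → disk 4 (remaining 50 GB)
18 GB → disk 4 (remaining 32 GB)
6 GB → disk 4 (remaining 26 GB)
19 GB → disk 4 (remaining 7 GB)
16 GB → disk 5 (remaining 48 GB)
8 GB → disk 5 (remaining 40 GB)
8 GB → disk 5 (remaining 32 GB)
39 GB → disk 6 (remaining 25 GB)
9 GB → disk 6 (remaining 16 GB)

6 disks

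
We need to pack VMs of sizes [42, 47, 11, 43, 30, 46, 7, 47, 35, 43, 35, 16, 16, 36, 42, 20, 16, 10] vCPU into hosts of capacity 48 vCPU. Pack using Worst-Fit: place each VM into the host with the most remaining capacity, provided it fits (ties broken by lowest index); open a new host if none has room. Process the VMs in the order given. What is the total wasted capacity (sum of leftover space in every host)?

host 1: place 42 vCPU, 6 vCPU left
host 2: place 47 vCPU, 1 vCPU left
host 3: place 11 vCPU, 37 vCPU left
host 4: place 43 vCPU, 5 vCPU left
host 3: place 30 vCPU, 7 vCPU left
host 5: place 46 vCPU, 2 vCPU left
host 3: place 7 vCPU, 0 vCPU left
host 6: place 47 vCPU, 1 vCPU left
host 7: place 35 vCPU, 13 vCPU left
host 8: place 43 vCPU, 5 vCPU left
host 9: place 35 vCPU, 13 vCPU left
host 10: place 16 vCPU, 32 vCPU left
host 10: place 16 vCPU, 16 vCPU left
host 11: place 36 vCPU, 12 vCPU left
host 12: place 42 vCPU, 6 vCPU left
host 13: place 20 vCPU, 28 vCPU left
host 13: place 16 vCPU, 12 vCPU left
host 10: place 10 vCPU, 6 vCPU left
13 hosts × 48 vCPU = 624 vCPU; used 542 vCPU; unused 82 vCPU.

82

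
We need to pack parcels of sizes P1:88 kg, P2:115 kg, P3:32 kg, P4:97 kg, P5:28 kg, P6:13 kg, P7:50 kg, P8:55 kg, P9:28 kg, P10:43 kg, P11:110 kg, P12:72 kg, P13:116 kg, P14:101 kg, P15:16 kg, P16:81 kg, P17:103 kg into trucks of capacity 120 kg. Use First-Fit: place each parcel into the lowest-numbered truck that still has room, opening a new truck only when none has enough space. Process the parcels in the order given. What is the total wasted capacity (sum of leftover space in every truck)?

P1 (88 kg) → truck 1 (remaining 32 kg)
P2 (115 kg) → truck 2 (remaining 5 kg)
P3 (32 kg) → truck 1 (remaining 0 kg)
P4 (97 kg) → truck 3 (remaining 23 kg)
P5 (28 kg) → truck 4 (remaining 92 kg)
P6 (13 kg) → truck 3 (remaining 10 kg)
P7 (50 kg) → truck 4 (remaining 42 kg)
P8 (55 kg) → truck 5 (remaining 65 kg)
P9 (28 kg) → truck 4 (remaining 14 kg)
P10 (43 kg) → truck 5 (remaining 22 kg)
P11 (110 kg) → truck 6 (remaining 10 kg)
P12 (72 kg) → truck 7 (remaining 48 kg)
P13 (116 kg) → truck 8 (remaining 4 kg)
P14 (101 kg) → truck 9 (remaining 19 kg)
P15 (16 kg) → truck 5 (remaining 6 kg)
P16 (81 kg) → truck 10 (remaining 39 kg)
P17 (103 kg) → truck 11 (remaining 17 kg)
11 trucks × 120 kg = 1320 kg; used 1148 kg; unused 172 kg.

172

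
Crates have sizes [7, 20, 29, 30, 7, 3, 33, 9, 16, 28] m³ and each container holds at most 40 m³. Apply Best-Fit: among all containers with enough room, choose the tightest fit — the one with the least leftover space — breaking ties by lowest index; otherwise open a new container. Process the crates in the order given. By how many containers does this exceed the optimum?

1

Best-Fit: [7,20] [29,9] [30,7,3] [33] [16] [28] → 6 containers.
Total size 182 m³; any packing needs at least ⌈182/40⌉ = 5 containers.
An optimal packing achieves that bound: [33,7] [30,9] [29,7,3] [28] [20,16] → 5 containers.
Excess: 6 − 5 = 1.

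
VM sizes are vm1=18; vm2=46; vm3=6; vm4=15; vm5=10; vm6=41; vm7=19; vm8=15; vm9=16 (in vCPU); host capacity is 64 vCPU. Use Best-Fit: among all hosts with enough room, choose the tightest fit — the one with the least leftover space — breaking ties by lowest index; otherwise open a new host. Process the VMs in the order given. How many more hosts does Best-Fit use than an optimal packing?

0

Best-Fit: [18,46] [6,15,10,15,16] [41,19] → 3 hosts.
Total size 186 vCPU; any packing needs at least ⌈186/64⌉ = 3 hosts.
So 3 is already optimal.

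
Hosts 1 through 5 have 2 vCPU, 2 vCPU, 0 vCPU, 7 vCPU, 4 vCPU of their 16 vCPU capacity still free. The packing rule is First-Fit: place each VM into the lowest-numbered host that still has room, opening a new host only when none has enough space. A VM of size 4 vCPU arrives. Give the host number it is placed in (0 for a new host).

Hosts with room: host 4 (7 vCPU), host 5 (4 vCPU).
The first with room is host 4.

4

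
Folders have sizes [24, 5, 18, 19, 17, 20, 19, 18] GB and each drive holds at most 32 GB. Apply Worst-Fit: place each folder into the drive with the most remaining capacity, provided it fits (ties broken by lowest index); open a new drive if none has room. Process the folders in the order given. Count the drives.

7

Put 24 GB in drive 1; 8 GB remain.
Put 5 GB in drive 1; 3 GB remain.
Put 18 GB in drive 2; 14 GB remain.
Put 19 GB in drive 3; 13 GB remain.
Put 17 GB in drive 4; 15 GB remain.
Put 20 GB in drive 5; 12 GB remain.
Put 19 GB in drive 6; 13 GB remain.
Put 18 GB in drive 7; 14 GB remain.
Final drives: [24,5] [18] [19] [17] [20] [19] [18].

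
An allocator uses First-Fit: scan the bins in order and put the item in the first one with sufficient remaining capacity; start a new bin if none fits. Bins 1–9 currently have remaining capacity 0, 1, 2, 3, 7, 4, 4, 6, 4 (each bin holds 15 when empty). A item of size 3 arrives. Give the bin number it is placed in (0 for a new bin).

4

Bins with room: bin 4 (3), bin 5 (7), bin 6 (4), bin 7 (4), bin 8 (6), bin 9 (4).
The first with room is bin 4.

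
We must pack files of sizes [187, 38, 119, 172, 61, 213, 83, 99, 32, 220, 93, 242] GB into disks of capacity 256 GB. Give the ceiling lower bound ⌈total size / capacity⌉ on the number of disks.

Total size = 187 + 38 + 119 + 172 + 61 + 213 + 83 + 99 + 32 + 220 + 93 + 242 = 1559 GB.
⌈1559 / 256⌉ = 7.

7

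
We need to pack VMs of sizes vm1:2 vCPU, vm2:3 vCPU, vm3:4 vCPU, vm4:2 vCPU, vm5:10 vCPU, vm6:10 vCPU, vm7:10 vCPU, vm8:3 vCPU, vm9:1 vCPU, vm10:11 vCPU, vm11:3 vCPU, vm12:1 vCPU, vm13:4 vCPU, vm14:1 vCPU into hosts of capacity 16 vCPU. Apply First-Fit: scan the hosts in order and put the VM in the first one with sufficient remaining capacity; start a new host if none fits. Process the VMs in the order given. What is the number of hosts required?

5 hosts

vm1 (2 vCPU) → host 1 (remaining 14 vCPU)
vm2 (3 vCPU) → host 1 (remaining 11 vCPU)
vm3 (4 vCPU) → host 1 (remaining 7 vCPU)
vm4 (2 vCPU) → host 1 (remaining 5 vCPU)
vm5 (10 vCPU) → host 2 (remaining 6 vCPU)
vm6 (10 vCPU) → host 3 (remaining 6 vCPU)
vm7 (10 vCPU) → host 4 (remaining 6 vCPU)
vm8 (3 vCPU) → host 1 (remaining 2 vCPU)
vm9 (1 vCPU) → host 1 (remaining 1 vCPU)
vm10 (11 vCPU) → host 5 (remaining 5 vCPU)
vm11 (3 vCPU) → host 2 (remaining 3 vCPU)
vm12 (1 vCPU) → host 1 (remaining 0 vCPU)
vm13 (4 vCPU) → host 3 (remaining 2 vCPU)
vm14 (1 vCPU) → host 2 (remaining 2 vCPU)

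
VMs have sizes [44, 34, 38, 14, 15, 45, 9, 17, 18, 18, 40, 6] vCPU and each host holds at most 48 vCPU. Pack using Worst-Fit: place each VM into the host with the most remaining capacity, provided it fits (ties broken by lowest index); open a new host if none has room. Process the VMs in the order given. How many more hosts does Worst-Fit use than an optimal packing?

0

Worst-Fit: [44] [34,14] [38] [15,9,17] [45] [18,18,6] [40] → 7 hosts.
Total size 298 vCPU; any packing needs at least ⌈298/48⌉ = 7 hosts.
So 7 is already optimal.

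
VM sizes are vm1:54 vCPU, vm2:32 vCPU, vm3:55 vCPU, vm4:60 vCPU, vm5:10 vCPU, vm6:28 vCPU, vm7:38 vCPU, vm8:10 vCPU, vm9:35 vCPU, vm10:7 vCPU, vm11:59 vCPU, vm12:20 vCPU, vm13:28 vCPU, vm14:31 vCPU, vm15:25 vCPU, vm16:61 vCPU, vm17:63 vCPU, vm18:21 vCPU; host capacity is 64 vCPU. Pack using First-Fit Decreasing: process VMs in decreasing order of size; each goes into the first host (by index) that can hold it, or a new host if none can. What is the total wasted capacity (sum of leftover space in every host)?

Sorted descending: 63, 61, 60, 59, 55, 54, 38, 35, 32, 31, 28, 28, 25, 21, 20, 10, 10, 7.
63 vCPU → host 1 (remaining 1 vCPU)
61 vCPU → host 2 (remaining 3 vCPU)
60 vCPU → host 3 (remaining 4 vCPU)
59 vCPU → host 4 (remaining 5 vCPU)
55 vCPU → host 5 (remaining 9 vCPU)
54 vCPU → host 6 (remaining 10 vCPU)
38 vCPU → host 7 (remaining 26 vCPU)
35 vCPU → host 8 (remaining 29 vCPU)
32 vCPU → host 9 (remaining 32 vCPU)
31 vCPU → host 9 (remaining 1 vCPU)
28 vCPU → host 8 (remaining 1 vCPU)
28 vCPU → host 10 (remaining 36 vCPU)
25 vCPU → host 7 (remaining 1 vCPU)
21 vCPU → host 10 (remaining 15 vCPU)
20 vCPU → host 11 (remaining 44 vCPU)
10 vCPU → host 6 (remaining 0 vCPU)
10 vCPU → host 10 (remaining 5 vCPU)
7 vCPU → host 5 (remaining 2 vCPU)
11 hosts × 64 vCPU = 704 vCPU; used 637 vCPU; unused 67 vCPU.

67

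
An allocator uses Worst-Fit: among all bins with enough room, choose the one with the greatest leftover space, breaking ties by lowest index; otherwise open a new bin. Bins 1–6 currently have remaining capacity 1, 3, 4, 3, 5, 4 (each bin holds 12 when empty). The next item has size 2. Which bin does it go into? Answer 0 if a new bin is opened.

5

Bins with room: bin 2 (3), bin 3 (4), bin 4 (3), bin 5 (5), bin 6 (4).
Most room is bin 5 with 5 free.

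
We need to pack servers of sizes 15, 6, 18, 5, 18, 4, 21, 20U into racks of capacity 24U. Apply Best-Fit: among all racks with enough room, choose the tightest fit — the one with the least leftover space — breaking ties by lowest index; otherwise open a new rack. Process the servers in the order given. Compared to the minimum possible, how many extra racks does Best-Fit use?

0

Best-Fit: [15,6] [18,5] [18,4] [21] [20] → 5 racks.
Total size 107U; any packing needs at least ⌈107/24⌉ = 5 racks.
So 5 is already optimal.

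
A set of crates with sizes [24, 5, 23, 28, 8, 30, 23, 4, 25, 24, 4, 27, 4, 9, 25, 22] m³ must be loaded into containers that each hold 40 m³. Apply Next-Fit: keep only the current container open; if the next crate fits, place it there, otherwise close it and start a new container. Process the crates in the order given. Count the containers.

10

container 1: place 24 m³, 16 m³ left
container 1: place 5 m³, 11 m³ left
container 2: place 23 m³, 17 m³ left
container 3: place 28 m³, 12 m³ left
container 3: place 8 m³, 4 m³ left
container 4: place 30 m³, 10 m³ left
container 5: place 23 m³, 17 m³ left
container 5: place 4 m³, 13 m³ left
container 6: place 25 m³, 15 m³ left
container 7: place 24 m³, 16 m³ left
container 7: place 4 m³, 12 m³ left
container 8: place 27 m³, 13 m³ left
container 8: place 4 m³, 9 m³ left
container 8: place 9 m³, 0 m³ left
container 9: place 25 m³, 15 m³ left
container 10: place 22 m³, 18 m³ left
Final containers: [24,5] [23] [28,8] [30] [23,4] [25] [24,4] [27,4,9] [25] [22].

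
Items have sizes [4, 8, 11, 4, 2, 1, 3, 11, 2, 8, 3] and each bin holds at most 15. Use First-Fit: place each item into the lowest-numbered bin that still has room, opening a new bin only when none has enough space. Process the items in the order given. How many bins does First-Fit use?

4

Put 4 in bin 1; 11 remain.
Put 8 in bin 1; 3 remain.
Put 11 in bin 2; 4 remain.
Put 4 in bin 2; 0 remain.
Put 2 in bin 1; 1 remain.
Put 1 in bin 1; 0 remain.
Put 3 in bin 3; 12 remain.
Put 11 in bin 3; 1 remain.
Put 2 in bin 4; 13 remain.
Put 8 in bin 4; 5 remain.
Put 3 in bin 4; 2 remain.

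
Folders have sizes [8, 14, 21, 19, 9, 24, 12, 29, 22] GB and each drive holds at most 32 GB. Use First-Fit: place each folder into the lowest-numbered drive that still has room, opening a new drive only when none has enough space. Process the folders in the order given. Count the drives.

6

drive 1: place 8 GB, 24 GB left
drive 1: place 14 GB, 10 GB left
drive 2: place 21 GB, 11 GB left
drive 3: place 19 GB, 13 GB left
drive 1: place 9 GB, 1 GB left
drive 4: place 24 GB, 8 GB left
drive 3: place 12 GB, 1 GB left
drive 5: place 29 GB, 3 GB left
drive 6: place 22 GB, 10 GB left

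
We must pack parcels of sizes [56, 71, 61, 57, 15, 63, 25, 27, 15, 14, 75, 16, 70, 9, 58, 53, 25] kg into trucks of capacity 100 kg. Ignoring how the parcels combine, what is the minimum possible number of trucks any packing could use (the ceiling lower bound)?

8

Total size = 56 + 71 + 61 + 57 + 15 + 63 + 25 + 27 + 15 + 14 + 75 + 16 + 70 + 9 + 58 + 53 + 25 = 710 kg.
⌈710 / 100⌉ = 8.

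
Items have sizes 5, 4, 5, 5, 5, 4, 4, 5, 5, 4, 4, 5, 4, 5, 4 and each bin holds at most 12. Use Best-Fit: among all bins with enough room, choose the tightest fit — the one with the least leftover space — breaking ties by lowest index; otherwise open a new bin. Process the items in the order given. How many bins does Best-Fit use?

5 → bin 1 (remaining 7)
4 → bin 1 (remaining 3)
5 → bin 2 (remaining 7)
5 → bin 2 (remaining 2)
5 → bin 3 (remaining 7)
4 → bin 3 (remaining 3)
4 → bin 4 (remaining 8)
5 → bin 4 (remaining 3)
5 → bin 5 (remaining 7)
4 → bin 5 (remaining 3)
4 → bin 6 (remaining 8)
5 → bin 6 (remaining 3)
4 → bin 7 (remaining 8)
5 → bin 7 (remaining 3)
4 → bin 8 (remaining 8)
Final bins: [5,4] [5,5] [5,4] [4,5] [5,4] [4,5] [4,5] [4].

8 bins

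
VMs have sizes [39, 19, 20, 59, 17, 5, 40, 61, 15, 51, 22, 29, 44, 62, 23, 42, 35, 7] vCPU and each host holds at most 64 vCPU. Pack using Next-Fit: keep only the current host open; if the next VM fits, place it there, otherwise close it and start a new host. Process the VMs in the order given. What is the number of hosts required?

host 1: place 39 vCPU, 25 vCPU left
host 1: place 19 vCPU, 6 vCPU left
host 2: place 20 vCPU, 44 vCPU left
host 3: place 59 vCPU, 5 vCPU left
host 4: place 17 vCPU, 47 vCPU left
host 4: place 5 vCPU, 42 vCPU left
host 4: place 40 vCPU, 2 vCPU left
host 5: place 61 vCPU, 3 vCPU left
host 6: place 15 vCPU, 49 vCPU left
host 7: place 51 vCPU, 13 vCPU left
host 8: place 22 vCPU, 42 vCPU left
host 8: place 29 vCPU, 13 vCPU left
host 9: place 44 vCPU, 20 vCPU left
host 10: place 62 vCPU, 2 vCPU left
host 11: place 23 vCPU, 41 vCPU left
host 12: place 42 vCPU, 22 vCPU left
host 13: place 35 vCPU, 29 vCPU left
host 13: place 7 vCPU, 22 vCPU left

13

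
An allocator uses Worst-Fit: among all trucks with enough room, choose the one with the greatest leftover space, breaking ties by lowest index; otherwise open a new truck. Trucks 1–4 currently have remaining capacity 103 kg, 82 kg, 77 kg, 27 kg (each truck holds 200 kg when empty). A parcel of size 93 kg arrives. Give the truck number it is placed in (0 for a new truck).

1

Trucks with room: truck 1 (103 kg).
Most room is truck 1 with 103 kg free.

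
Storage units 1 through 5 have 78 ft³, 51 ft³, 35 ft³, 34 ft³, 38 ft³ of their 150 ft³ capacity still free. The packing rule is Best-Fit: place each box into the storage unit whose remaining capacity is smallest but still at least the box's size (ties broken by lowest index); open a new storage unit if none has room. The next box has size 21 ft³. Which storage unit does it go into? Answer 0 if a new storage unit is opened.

Storage units with room: storage unit 1 (78 ft³), storage unit 2 (51 ft³), storage unit 3 (35 ft³), storage unit 4 (34 ft³), storage unit 5 (38 ft³).
Tightest fit is storage unit 4 with 34 ft³ free.

4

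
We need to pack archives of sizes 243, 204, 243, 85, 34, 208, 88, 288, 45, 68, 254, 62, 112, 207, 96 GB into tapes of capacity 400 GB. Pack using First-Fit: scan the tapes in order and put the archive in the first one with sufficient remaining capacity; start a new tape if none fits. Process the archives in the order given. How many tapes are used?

tape 1: place 243 GB, 157 GB left
tape 2: place 204 GB, 196 GB left
tape 3: place 243 GB, 157 GB left
tape 1: place 85 GB, 72 GB left
tape 1: place 34 GB, 38 GB left
tape 4: place 208 GB, 192 GB left
tape 2: place 88 GB, 108 GB left
tape 5: place 288 GB, 112 GB left
tape 2: place 45 GB, 63 GB left
tape 3: place 68 GB, 89 GB left
tape 6: place 254 GB, 146 GB left
tape 2: place 62 GB, 1 GB left
tape 4: place 112 GB, 80 GB left
tape 7: place 207 GB, 193 GB left
tape 5: place 96 GB, 16 GB left

7 tapes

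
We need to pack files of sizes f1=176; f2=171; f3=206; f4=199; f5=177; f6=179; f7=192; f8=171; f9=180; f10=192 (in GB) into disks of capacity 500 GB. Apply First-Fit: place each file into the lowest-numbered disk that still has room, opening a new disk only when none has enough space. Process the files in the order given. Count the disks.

5

Put f1 (176 GB) in disk 1; 324 GB remain.
Put f2 (171 GB) in disk 1; 153 GB remain.
Put f3 (206 GB) in disk 2; 294 GB remain.
Put f4 (199 GB) in disk 2; 95 GB remain.
Put f5 (177 GB) in disk 3; 323 GB remain.
Put f6 (179 GB) in disk 3; 144 GB remain.
Put f7 (192 GB) in disk 4; 308 GB remain.
Put f8 (171 GB) in disk 4; 137 GB remain.
Put f9 (180 GB) in disk 5; 320 GB remain.
Put f10 (192 GB) in disk 5; 128 GB remain.
Final disks: [176,171] [206,199] [177,179] [192,171] [180,192].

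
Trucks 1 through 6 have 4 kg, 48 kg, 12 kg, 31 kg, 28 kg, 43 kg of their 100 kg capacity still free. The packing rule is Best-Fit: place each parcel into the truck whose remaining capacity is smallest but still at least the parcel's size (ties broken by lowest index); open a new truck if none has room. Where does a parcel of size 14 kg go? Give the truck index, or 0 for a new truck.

Trucks with room: truck 2 (48 kg), truck 4 (31 kg), truck 5 (28 kg), truck 6 (43 kg).
Tightest fit is truck 5 with 28 kg free.

5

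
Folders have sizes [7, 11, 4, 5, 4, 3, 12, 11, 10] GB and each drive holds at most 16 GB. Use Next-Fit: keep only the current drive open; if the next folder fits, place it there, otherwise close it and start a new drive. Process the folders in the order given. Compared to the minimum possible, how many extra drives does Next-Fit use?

1

Next-Fit: [7] [11,4] [5,4,3] [12] [11] [10] → 6 drives.
Total size 67 GB; any packing needs at least ⌈67/16⌉ = 5 drives.
An optimal packing achieves that bound: [12,4] [11,5] [11,4] [10,3] [7] → 5 drives.
Excess: 6 − 5 = 1.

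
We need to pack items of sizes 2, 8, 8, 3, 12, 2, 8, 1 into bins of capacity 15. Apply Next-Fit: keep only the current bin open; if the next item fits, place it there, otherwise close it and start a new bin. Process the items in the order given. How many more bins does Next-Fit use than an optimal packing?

0

Next-Fit: [2,8] [8,3] [12,2] [8,1] → 4 bins.
4 items exceed 7.5 (half the capacity), and no two of those can share a bin, so at least 4 bins are needed.
So 4 is already optimal.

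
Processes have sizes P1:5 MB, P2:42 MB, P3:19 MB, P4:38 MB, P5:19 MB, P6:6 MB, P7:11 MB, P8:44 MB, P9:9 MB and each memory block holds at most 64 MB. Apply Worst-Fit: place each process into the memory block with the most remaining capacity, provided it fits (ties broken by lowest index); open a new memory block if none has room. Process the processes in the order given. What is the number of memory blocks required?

4

P1 (5 MB) → memory block 1 (remaining 59 MB)
P2 (42 MB) → memory block 1 (remaining 17 MB)
P3 (19 MB) → memory block 2 (remaining 45 MB)
P4 (38 MB) → memory block 2 (remaining 7 MB)
P5 (19 MB) → memory block 3 (remaining 45 MB)
P6 (6 MB) → memory block 3 (remaining 39 MB)
P7 (11 MB) → memory block 3 (remaining 28 MB)
P8 (44 MB) → memory block 4 (remaining 20 MB)
P9 (9 MB) → memory block 3 (remaining 19 MB)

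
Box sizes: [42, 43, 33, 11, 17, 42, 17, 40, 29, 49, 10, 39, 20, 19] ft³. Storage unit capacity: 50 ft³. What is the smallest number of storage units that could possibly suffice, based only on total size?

Total size = 42 + 43 + 33 + 11 + 17 + 42 + 17 + 40 + 29 + 49 + 10 + 39 + 20 + 19 = 411 ft³.
⌈411 / 50⌉ = 9.

9 storage units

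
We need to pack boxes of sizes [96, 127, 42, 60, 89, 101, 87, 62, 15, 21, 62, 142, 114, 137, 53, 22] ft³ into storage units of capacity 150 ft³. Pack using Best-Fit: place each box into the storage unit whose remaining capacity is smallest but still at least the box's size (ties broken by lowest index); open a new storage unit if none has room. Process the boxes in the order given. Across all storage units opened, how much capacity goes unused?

Put 96 ft³ in storage unit 1; 54 ft³ remain.
Put 127 ft³ in storage unit 2; 23 ft³ remain.
Put 42 ft³ in storage unit 1; 12 ft³ remain.
Put 60 ft³ in storage unit 3; 90 ft³ remain.
Put 89 ft³ in storage unit 3; 1 ft³ remain.
Put 101 ft³ in storage unit 4; 49 ft³ remain.
Put 87 ft³ in storage unit 5; 63 ft³ remain.
Put 62 ft³ in storage unit 5; 1 ft³ remain.
Put 15 ft³ in storage unit 2; 8 ft³ remain.
Put 21 ft³ in storage unit 4; 28 ft³ remain.
Put 62 ft³ in storage unit 6; 88 ft³ remain.
Put 142 ft³ in storage unit 7; 8 ft³ remain.
Put 114 ft³ in storage unit 8; 36 ft³ remain.
Put 137 ft³ in storage unit 9; 13 ft³ remain.
Put 53 ft³ in storage unit 6; 35 ft³ remain.
Put 22 ft³ in storage unit 4; 6 ft³ remain.
9 storage units × 150 ft³ = 1350 ft³; used 1230 ft³; unused 120 ft³.

120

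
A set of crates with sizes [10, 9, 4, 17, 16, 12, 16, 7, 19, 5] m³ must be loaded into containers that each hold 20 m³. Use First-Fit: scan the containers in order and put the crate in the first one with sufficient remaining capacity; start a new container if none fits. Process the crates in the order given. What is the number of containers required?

7 containers

Put 10 m³ in container 1; 10 m³ remain.
Put 9 m³ in container 1; 1 m³ remain.
Put 4 m³ in container 2; 16 m³ remain.
Put 17 m³ in container 3; 3 m³ remain.
Put 16 m³ in container 2; 0 m³ remain.
Put 12 m³ in container 4; 8 m³ remain.
Put 16 m³ in container 5; 4 m³ remain.
Put 7 m³ in container 4; 1 m³ remain.
Put 19 m³ in container 6; 1 m³ remain.
Put 5 m³ in container 7; 15 m³ remain.
Final containers: [10,9] [4,16] [17] [12,7] [16] [19] [5].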